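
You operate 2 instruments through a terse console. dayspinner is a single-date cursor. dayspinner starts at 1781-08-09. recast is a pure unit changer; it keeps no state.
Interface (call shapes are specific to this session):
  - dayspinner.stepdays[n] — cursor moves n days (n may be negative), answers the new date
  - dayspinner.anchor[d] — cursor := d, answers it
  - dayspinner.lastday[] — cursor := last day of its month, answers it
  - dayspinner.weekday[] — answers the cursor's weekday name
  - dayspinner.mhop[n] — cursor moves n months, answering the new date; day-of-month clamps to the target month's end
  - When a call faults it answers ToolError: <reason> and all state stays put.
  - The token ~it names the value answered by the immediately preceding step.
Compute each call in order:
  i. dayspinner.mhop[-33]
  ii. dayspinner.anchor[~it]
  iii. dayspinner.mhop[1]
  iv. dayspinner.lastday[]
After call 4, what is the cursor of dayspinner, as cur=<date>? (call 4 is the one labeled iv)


Answer: cur=1778-12-31

Derivation:
$ dayspinner.mhop n→-33
[out] 1778-11-09
$ dayspinner.anchor d→~it
[out] 1778-11-09
$ dayspinner.mhop n→1
[out] 1778-12-09
$ dayspinner.lastday
[out] 1778-12-31


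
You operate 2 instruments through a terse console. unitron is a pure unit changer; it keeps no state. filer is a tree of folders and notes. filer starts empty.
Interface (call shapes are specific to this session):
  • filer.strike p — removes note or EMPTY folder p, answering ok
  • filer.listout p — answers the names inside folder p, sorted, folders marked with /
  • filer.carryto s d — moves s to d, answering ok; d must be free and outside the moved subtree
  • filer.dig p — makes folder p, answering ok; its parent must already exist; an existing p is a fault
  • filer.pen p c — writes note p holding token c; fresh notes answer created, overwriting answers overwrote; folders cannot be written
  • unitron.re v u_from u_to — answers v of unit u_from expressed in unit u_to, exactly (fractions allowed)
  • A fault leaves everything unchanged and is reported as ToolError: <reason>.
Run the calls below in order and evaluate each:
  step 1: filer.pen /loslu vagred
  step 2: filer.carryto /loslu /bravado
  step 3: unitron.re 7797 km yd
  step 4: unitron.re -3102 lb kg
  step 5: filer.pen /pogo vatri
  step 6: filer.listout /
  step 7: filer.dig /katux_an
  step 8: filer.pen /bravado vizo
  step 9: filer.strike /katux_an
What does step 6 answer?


Answer: [bravado, pogo]

Derivation:
Calling filer.pen(p='/loslu', c='vagred'), and observe created.
I use filer.carryto(s='/loslu', d='/bravado'): ok.
Then unitron.re(v='7797', u_from='km', u_to='yd'), and get 3248750000/381.
Using unitron.re(v='-3102', u_from='lb', u_to='kg'), — result: -70352176587/50000000.
Then filer.pen(p='/pogo', c='vatri'): created.
Invoking filer.listout(p='/'), giving [bravado, pogo].
Invoking filer.dig(p='/katux_an'), and observe ok.
I call filer.pen(p='/bravado', c='vizo'), giving overwrote.
Then filer.strike(p='/katux_an'), which returns ok.


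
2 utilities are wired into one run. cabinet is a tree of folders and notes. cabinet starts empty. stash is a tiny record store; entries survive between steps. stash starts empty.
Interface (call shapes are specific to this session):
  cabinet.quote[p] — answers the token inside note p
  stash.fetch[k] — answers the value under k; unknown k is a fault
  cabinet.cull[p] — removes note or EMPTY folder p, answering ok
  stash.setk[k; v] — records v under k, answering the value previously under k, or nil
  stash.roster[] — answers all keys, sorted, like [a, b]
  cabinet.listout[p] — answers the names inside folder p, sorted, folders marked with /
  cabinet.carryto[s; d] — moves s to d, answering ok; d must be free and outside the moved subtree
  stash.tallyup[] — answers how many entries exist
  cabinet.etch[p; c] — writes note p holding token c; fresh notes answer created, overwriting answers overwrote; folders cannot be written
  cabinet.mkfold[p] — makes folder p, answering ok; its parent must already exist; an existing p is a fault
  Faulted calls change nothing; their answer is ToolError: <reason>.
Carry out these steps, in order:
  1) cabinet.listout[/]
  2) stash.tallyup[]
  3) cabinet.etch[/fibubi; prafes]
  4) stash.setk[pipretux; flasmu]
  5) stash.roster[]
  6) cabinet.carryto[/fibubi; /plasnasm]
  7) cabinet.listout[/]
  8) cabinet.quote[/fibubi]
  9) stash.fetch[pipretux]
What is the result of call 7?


% 1. listout(p=/) == []
% 2. tallyup() == 0
% 3. etch(p=/fibubi, c=prafes) == created
% 4. setk(k=pipretux, v=flasmu) == nil
% 5. roster() == [pipretux]
% 6. carryto(s=/fibubi, d=/plasnasm) == ok
% 7. listout(p=/) == [plasnasm]
% 8. quote(p=/fibubi) == ToolError: not found
% 9. fetch(k=pipretux) == flasmu

Answer: [plasnasm]


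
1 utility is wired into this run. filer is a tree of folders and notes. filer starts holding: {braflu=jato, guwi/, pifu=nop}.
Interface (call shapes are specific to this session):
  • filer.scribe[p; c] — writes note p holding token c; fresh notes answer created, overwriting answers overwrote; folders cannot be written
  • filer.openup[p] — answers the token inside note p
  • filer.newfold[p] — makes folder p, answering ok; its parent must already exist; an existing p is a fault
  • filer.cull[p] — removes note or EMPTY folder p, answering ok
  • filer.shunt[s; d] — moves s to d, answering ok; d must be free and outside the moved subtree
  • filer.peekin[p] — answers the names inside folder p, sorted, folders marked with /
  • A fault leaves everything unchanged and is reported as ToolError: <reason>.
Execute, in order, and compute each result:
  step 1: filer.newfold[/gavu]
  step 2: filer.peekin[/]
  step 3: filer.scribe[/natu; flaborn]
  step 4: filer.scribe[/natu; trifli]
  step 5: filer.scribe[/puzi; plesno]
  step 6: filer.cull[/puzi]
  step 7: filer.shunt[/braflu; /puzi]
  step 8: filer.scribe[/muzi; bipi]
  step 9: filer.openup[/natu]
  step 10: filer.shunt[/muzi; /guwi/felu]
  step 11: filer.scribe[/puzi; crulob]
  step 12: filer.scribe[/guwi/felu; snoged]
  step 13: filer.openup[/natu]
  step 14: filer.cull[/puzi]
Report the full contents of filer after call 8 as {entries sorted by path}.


Answer: {gavu/, guwi/, muzi=bipi, natu=trifli, pifu=nop, puzi=jato}

Derivation:
>> filer.newfold(p→/gavu)
<< ok
>> filer.peekin(p→/)
<< [braflu, gavu/, guwi/, pifu]
>> filer.scribe(p→/natu, c→flaborn)
<< created
>> filer.scribe(p→/natu, c→trifli)
<< overwrote
>> filer.scribe(p→/puzi, c→plesno)
<< created
>> filer.cull(p→/puzi)
<< ok
>> filer.shunt(s→/braflu, d→/puzi)
<< ok
>> filer.scribe(p→/muzi, c→bipi)
<< created
>> filer.openup(p→/natu)
<< trifli
>> filer.shunt(s→/muzi, d→/guwi/felu)
<< ok
>> filer.scribe(p→/puzi, c→crulob)
<< overwrote
>> filer.scribe(p→/guwi/felu, c→snoged)
<< overwrote
>> filer.openup(p→/natu)
<< trifli
>> filer.cull(p→/puzi)
<< ok


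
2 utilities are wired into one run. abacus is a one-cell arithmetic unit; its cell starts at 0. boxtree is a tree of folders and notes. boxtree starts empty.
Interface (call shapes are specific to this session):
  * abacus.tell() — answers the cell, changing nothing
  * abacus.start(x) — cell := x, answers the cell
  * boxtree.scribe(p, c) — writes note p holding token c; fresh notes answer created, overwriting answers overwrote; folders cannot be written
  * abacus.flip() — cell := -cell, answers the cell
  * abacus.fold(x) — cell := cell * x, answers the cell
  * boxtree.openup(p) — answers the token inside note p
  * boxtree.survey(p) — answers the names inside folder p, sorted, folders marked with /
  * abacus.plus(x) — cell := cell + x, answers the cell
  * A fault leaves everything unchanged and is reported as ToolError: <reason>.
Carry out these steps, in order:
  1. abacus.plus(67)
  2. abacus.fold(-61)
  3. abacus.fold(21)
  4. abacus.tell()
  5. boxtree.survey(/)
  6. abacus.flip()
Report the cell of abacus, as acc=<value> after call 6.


Answer: acc=85827

Derivation:
Step: plus[x→67]
Result: 67
Step: fold[x→-61]
Result: -4087
Step: fold[x→21]
Result: -85827
Step: tell[]
Result: -85827
Step: survey[p→/]
Result: []
Step: flip[]
Result: 85827


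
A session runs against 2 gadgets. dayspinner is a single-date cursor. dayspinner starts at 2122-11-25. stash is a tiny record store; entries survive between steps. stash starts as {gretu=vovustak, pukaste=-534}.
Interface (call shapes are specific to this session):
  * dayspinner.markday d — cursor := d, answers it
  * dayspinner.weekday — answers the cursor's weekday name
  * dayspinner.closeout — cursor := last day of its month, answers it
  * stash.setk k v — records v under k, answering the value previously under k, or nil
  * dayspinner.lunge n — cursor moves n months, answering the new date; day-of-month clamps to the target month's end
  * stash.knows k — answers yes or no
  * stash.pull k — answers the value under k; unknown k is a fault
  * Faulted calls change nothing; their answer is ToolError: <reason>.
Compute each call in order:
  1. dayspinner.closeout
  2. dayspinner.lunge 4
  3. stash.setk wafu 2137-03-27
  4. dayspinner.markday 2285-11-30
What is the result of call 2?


I try closeout, which returns 2122-11-30.
I run lunge on n='4', — result: 2123-03-30.
Then setk on k='wafu', v='2137-03-27', giving nil.
Using markday on d='2285-11-30', giving 2285-11-30.

Answer: 2123-03-30


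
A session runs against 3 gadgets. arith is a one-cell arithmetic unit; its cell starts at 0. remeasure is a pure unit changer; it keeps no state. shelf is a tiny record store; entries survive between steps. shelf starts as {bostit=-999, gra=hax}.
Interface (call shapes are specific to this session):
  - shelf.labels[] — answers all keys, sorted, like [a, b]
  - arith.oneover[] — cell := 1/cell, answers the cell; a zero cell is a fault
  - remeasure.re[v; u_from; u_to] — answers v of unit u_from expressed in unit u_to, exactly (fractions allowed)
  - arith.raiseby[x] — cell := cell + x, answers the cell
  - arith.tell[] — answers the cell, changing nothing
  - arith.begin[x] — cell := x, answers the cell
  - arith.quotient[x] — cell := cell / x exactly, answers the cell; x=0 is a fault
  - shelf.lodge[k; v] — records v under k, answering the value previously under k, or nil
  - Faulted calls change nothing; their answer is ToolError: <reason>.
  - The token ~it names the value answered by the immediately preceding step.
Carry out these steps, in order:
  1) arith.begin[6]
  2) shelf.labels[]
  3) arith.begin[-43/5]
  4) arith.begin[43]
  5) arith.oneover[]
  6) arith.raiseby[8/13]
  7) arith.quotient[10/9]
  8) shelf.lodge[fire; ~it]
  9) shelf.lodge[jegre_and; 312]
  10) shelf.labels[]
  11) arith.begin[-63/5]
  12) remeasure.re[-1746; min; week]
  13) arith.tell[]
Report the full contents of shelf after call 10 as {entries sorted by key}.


Answer: {bostit=-999, fire=3213/5590, gra=hax, jegre_and=312}

Derivation:
>> arith.begin(x='6')
<< 6
>> shelf.labels()
<< [bostit, gra]
>> arith.begin(x='-43/5')
<< -43/5
>> arith.begin(x='43')
<< 43
>> arith.oneover()
<< 1/43
>> arith.raiseby(x='8/13')
<< 357/559
>> arith.quotient(x='10/9')
<< 3213/5590
>> shelf.lodge(k='fire', v='~it')
<< nil
>> shelf.lodge(k='jegre_and', v='312')
<< nil
>> shelf.labels()
<< [bostit, fire, gra, jegre_and]
>> arith.begin(x='-63/5')
<< -63/5
>> remeasure.re(v='-1746', u_from='min', u_to='week')
<< -97/560
>> arith.tell()
<< -63/5


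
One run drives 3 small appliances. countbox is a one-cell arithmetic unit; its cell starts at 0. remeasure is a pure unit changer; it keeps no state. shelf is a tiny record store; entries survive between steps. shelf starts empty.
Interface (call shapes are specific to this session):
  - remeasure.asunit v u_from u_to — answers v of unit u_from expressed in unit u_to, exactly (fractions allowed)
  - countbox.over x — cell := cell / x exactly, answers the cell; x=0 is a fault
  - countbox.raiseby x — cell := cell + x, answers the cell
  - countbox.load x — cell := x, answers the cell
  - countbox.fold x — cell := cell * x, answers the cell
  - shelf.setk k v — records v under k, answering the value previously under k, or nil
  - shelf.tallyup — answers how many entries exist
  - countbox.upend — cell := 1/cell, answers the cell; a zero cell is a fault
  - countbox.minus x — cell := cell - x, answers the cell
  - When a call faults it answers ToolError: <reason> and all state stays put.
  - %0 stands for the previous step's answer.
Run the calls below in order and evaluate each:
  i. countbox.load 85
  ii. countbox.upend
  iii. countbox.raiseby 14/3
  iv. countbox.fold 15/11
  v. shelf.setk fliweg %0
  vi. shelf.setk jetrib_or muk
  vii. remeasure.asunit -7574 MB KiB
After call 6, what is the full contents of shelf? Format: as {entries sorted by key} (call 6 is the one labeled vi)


Answer: {fliweg=1193/187, jetrib_or=muk}

Derivation:
// countbox.load(x=85) => 85
// countbox.upend() => 1/85
// countbox.raiseby(x=14/3) => 1193/255
// countbox.fold(x=15/11) => 1193/187
// shelf.setk(k=fliweg, v=%0) => nil
// shelf.setk(k=jetrib_or, v=muk) => nil
// remeasure.asunit(v=-7574, u_from=MB, u_to=KiB) => -59171875/8


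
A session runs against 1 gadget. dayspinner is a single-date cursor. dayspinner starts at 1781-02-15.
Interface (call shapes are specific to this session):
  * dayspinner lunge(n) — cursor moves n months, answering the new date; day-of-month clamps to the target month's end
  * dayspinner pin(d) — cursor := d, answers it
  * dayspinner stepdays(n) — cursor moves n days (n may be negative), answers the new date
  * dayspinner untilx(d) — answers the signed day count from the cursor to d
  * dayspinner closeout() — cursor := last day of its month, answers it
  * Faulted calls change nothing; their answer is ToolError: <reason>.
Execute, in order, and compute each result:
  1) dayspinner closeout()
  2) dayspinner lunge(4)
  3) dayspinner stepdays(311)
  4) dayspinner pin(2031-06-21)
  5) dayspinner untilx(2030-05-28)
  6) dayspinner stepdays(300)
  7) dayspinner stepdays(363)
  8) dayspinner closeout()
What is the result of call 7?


Answer: 2033-04-14

Derivation:
;; 1. dayspinner closeout() : 1781-02-28
;; 2. dayspinner lunge(n=4) : 1781-06-28
;; 3. dayspinner stepdays(n=311) : 1782-05-05
;; 4. dayspinner pin(d=2031-06-21) : 2031-06-21
;; 5. dayspinner untilx(d=2030-05-28) : -389
;; 6. dayspinner stepdays(n=300) : 2032-04-16
;; 7. dayspinner stepdays(n=363) : 2033-04-14
;; 8. dayspinner closeout() : 2033-04-30


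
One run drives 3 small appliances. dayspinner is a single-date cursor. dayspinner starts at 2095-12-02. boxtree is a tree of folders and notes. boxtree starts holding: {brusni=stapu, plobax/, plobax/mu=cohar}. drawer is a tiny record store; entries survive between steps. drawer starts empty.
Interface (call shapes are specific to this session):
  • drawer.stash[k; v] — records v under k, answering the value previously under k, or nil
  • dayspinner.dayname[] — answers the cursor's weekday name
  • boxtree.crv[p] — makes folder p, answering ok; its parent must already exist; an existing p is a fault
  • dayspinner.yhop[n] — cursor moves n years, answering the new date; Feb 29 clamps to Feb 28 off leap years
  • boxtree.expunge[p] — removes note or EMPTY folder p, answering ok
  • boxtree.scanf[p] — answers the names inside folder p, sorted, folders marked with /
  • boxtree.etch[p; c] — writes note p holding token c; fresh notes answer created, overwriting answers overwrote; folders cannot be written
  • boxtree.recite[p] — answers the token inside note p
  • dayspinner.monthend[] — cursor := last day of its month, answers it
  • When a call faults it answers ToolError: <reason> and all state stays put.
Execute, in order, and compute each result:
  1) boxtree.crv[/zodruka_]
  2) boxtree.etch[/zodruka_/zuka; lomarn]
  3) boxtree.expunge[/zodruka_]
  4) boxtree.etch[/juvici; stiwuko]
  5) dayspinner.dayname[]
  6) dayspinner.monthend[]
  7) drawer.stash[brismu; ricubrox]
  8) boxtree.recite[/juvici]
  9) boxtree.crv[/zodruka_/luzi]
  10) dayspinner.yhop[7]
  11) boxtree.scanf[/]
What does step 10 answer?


;; 1. boxtree.crv(p: /zodruka_) => ok
;; 2. boxtree.etch(p: /zodruka_/zuka, c: lomarn) => created
;; 3. boxtree.expunge(p: /zodruka_) => ToolError: not empty
;; 4. boxtree.etch(p: /juvici, c: stiwuko) => created
;; 5. dayspinner.dayname() => Friday
;; 6. dayspinner.monthend() => 2095-12-31
;; 7. drawer.stash(k: brismu, v: ricubrox) => nil
;; 8. boxtree.recite(p: /juvici) => stiwuko
;; 9. boxtree.crv(p: /zodruka_/luzi) => ok
;; 10. dayspinner.yhop(n: 7) => 2102-12-31
;; 11. boxtree.scanf(p: /) => [brusni, juvici, plobax/, zodruka_/]

Answer: 2102-12-31


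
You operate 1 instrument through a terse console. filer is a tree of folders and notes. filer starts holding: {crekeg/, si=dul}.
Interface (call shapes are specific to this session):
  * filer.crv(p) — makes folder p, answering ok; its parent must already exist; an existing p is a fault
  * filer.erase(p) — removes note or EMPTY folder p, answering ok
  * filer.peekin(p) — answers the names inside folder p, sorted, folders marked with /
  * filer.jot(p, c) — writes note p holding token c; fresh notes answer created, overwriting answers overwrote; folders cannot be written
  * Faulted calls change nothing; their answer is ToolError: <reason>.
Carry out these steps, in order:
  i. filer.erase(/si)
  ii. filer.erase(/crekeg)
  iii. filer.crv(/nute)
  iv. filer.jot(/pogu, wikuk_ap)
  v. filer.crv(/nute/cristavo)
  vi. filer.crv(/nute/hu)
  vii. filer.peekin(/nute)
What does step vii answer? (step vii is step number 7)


Answer: [cristavo/, hu/]

Derivation:
→ erase(/si)
← ok
→ erase(/crekeg)
← ok
→ crv(/nute)
← ok
→ jot(/pogu, wikuk_ap)
← created
→ crv(/nute/cristavo)
← ok
→ crv(/nute/hu)
← ok
→ peekin(/nute)
← [cristavo/, hu/]


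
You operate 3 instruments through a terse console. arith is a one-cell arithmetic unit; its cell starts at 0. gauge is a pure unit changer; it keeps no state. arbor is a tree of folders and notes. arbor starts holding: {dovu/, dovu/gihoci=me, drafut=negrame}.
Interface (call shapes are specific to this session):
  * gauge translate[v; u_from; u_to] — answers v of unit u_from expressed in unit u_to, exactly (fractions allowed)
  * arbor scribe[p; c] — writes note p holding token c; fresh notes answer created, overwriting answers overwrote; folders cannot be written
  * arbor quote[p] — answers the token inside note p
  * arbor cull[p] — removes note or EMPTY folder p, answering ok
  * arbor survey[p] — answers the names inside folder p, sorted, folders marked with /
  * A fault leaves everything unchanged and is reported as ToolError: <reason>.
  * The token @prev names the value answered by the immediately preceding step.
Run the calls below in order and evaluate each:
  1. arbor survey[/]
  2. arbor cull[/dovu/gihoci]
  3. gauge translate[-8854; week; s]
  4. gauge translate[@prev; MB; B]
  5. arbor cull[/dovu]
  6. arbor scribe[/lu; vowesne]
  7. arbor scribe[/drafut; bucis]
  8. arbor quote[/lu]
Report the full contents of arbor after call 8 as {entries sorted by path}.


==> arbor survey(p: /)
<== [dovu/, drafut]
==> arbor cull(p: /dovu/gihoci)
<== ok
==> gauge translate(v: -8854, u_from: week, u_to: s)
<== -5354899200
==> gauge translate(v: @prev, u_from: MB, u_to: B)
<== -5354899200000000
==> arbor cull(p: /dovu)
<== ok
==> arbor scribe(p: /lu, c: vowesne)
<== created
==> arbor scribe(p: /drafut, c: bucis)
<== overwrote
==> arbor quote(p: /lu)
<== vowesne

Answer: {drafut=bucis, lu=vowesne}


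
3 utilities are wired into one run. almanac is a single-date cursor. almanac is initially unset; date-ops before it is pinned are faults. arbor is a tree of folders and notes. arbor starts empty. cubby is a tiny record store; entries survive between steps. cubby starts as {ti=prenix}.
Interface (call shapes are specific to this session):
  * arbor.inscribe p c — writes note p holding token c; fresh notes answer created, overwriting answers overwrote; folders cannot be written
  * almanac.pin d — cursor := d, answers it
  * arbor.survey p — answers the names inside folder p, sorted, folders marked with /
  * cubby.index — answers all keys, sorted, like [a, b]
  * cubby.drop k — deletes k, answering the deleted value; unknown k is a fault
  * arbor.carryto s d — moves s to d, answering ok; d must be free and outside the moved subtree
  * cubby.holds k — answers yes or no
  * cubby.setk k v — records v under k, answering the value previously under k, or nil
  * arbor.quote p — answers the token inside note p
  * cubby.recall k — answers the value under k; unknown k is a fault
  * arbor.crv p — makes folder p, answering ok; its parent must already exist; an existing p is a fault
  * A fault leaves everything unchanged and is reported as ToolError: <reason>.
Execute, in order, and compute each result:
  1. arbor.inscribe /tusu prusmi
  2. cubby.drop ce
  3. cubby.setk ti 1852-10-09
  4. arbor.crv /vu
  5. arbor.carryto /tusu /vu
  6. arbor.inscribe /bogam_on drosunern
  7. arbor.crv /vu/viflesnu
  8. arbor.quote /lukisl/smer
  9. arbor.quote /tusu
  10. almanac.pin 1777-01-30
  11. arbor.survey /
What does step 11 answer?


Answer: [bogam_on, tusu, vu/]

Derivation:
→ arbor.inscribe(/tusu, prusmi)
← created
→ cubby.drop(ce)
← ToolError: no such key ce
→ cubby.setk(ti, 1852-10-09)
← prenix
→ arbor.crv(/vu)
← ok
→ arbor.carryto(/tusu, /vu)
← ToolError: exists
→ arbor.inscribe(/bogam_on, drosunern)
← created
→ arbor.crv(/vu/viflesnu)
← ok
→ arbor.quote(/lukisl/smer)
← ToolError: not found
→ arbor.quote(/tusu)
← prusmi
→ almanac.pin(1777-01-30)
← 1777-01-30
→ arbor.survey(/)
← [bogam_on, tusu, vu/]


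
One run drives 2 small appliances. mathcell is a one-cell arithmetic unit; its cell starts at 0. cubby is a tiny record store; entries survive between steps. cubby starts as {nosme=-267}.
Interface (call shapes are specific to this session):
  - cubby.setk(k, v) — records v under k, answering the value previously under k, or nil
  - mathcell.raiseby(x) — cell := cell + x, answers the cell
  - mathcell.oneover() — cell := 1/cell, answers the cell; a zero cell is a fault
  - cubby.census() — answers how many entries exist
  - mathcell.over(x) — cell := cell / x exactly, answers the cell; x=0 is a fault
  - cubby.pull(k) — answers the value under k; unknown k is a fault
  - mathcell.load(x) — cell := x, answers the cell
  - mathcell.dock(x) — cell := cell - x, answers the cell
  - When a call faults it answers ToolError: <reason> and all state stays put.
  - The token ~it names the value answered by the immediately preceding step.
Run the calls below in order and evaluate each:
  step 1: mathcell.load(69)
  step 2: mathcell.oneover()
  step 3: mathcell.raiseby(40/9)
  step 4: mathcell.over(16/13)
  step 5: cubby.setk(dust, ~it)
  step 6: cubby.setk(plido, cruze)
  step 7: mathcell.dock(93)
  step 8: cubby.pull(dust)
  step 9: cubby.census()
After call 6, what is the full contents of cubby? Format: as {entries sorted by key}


Answer: {dust=11999/3312, nosme=-267, plido=cruze}

Derivation:
Act: mathcell.load[x='69']
Obs: 69
Act: mathcell.oneover[]
Obs: 1/69
Act: mathcell.raiseby[x='40/9']
Obs: 923/207
Act: mathcell.over[x='16/13']
Obs: 11999/3312
Act: cubby.setk[k='dust'; v='~it']
Obs: nil
Act: cubby.setk[k='plido'; v='cruze']
Obs: nil
Act: mathcell.dock[x='93']
Obs: -296017/3312
Act: cubby.pull[k='dust']
Obs: 11999/3312
Act: cubby.census[]
Obs: 3


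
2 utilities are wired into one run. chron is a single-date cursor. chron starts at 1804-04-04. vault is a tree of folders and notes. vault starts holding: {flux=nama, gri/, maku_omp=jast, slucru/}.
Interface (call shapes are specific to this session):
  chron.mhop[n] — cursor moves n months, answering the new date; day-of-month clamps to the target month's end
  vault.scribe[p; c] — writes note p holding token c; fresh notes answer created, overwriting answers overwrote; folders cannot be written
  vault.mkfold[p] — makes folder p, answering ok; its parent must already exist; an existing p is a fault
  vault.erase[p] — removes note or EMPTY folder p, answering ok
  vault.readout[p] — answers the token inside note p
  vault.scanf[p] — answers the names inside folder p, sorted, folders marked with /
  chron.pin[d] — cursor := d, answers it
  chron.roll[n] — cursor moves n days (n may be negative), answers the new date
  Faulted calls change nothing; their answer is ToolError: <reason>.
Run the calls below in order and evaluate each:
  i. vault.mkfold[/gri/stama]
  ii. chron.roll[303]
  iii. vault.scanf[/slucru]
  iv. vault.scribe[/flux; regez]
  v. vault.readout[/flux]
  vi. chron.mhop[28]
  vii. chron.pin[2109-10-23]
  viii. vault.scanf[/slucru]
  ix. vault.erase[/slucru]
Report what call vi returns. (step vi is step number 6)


~$ vault.mkfold p='/gri/stama'
= ok
~$ chron.roll n='303'
= 1805-02-01
~$ vault.scanf p='/slucru'
= []
~$ vault.scribe p='/flux' c='regez'
= overwrote
~$ vault.readout p='/flux'
= regez
~$ chron.mhop n='28'
= 1807-06-01
~$ chron.pin d='2109-10-23'
= 2109-10-23
~$ vault.scanf p='/slucru'
= []
~$ vault.erase p='/slucru'
= ok

Answer: 1807-06-01


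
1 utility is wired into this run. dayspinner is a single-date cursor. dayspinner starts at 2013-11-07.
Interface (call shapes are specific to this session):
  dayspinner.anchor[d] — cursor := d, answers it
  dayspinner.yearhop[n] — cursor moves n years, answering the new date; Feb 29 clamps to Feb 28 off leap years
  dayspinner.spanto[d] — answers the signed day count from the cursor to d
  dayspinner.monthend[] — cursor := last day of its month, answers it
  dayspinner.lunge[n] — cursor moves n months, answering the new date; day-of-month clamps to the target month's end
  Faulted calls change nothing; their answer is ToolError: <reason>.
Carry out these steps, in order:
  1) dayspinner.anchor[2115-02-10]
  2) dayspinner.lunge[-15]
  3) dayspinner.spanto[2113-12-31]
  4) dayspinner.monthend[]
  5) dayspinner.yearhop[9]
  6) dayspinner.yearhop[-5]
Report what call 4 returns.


Answer: 2113-11-30

Derivation:
;; 1. anchor(d=2115-02-10) -> 2115-02-10
;; 2. lunge(n=-15) -> 2113-11-10
;; 3. spanto(d=2113-12-31) -> 51
;; 4. monthend() -> 2113-11-30
;; 5. yearhop(n=9) -> 2122-11-30
;; 6. yearhop(n=-5) -> 2117-11-30


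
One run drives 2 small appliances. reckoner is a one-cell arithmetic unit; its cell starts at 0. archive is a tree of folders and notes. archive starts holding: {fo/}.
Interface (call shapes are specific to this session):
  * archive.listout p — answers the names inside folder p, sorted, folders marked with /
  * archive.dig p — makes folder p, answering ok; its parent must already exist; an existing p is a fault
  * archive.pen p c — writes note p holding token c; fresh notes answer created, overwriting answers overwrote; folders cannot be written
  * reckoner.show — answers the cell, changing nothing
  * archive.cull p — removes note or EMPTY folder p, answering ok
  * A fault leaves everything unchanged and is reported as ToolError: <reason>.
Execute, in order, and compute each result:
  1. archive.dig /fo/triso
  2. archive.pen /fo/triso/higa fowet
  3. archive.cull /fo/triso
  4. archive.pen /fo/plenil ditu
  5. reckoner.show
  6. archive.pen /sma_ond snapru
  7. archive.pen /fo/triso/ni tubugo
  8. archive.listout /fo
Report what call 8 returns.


Answer: [plenil, triso/]

Derivation:
·→ dig(p='/fo/triso')
·← ok
·→ pen(p='/fo/triso/higa', c='fowet')
·← created
·→ cull(p='/fo/triso')
·← ToolError: not empty
·→ pen(p='/fo/plenil', c='ditu')
·← created
·→ show()
·← 0
·→ pen(p='/sma_ond', c='snapru')
·← created
·→ pen(p='/fo/triso/ni', c='tubugo')
·← created
·→ listout(p='/fo')
·← [plenil, triso/]


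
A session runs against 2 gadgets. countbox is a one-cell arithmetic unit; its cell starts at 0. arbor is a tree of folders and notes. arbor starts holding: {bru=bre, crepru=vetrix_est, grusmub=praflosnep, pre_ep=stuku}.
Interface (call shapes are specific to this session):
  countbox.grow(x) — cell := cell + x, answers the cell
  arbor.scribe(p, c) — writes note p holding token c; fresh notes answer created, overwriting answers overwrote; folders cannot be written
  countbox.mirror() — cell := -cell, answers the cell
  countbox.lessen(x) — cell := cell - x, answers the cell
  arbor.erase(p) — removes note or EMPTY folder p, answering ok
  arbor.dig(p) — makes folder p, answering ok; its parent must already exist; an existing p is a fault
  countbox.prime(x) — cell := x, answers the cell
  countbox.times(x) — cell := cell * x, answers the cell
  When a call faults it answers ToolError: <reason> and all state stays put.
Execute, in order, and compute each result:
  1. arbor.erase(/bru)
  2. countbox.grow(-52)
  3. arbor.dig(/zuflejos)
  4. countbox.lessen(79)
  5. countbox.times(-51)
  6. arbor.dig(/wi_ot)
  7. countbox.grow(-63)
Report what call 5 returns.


;; 1. erase(/bru) : ok
;; 2. grow(-52) : -52
;; 3. dig(/zuflejos) : ok
;; 4. lessen(79) : -131
;; 5. times(-51) : 6681
;; 6. dig(/wi_ot) : ok
;; 7. grow(-63) : 6618

Answer: 6681


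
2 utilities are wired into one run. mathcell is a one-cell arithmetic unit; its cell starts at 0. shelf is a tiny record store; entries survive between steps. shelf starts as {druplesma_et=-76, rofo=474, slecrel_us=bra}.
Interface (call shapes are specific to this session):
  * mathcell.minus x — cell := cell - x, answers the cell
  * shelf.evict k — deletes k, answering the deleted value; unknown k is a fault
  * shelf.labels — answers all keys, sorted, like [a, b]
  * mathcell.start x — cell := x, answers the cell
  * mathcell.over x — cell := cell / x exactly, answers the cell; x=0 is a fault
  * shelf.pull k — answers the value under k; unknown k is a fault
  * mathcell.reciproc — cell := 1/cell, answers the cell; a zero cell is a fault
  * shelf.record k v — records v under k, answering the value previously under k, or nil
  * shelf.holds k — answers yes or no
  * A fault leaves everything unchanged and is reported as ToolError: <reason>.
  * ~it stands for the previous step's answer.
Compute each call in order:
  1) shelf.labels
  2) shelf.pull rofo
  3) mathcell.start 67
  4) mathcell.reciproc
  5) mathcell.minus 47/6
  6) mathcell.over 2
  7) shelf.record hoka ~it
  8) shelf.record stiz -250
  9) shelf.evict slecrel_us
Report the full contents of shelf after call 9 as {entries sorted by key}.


Answer: {druplesma_et=-76, hoka=-3143/804, rofo=474, stiz=-250}

Derivation:
>>> shelf.labels
:: [druplesma_et, rofo, slecrel_us]
>>> shelf.pull k: rofo
:: 474
>>> mathcell.start x: 67
:: 67
>>> mathcell.reciproc
:: 1/67
>>> mathcell.minus x: 47/6
:: -3143/402
>>> mathcell.over x: 2
:: -3143/804
>>> shelf.record k: hoka v: ~it
:: nil
>>> shelf.record k: stiz v: -250
:: nil
>>> shelf.evict k: slecrel_us
:: bra


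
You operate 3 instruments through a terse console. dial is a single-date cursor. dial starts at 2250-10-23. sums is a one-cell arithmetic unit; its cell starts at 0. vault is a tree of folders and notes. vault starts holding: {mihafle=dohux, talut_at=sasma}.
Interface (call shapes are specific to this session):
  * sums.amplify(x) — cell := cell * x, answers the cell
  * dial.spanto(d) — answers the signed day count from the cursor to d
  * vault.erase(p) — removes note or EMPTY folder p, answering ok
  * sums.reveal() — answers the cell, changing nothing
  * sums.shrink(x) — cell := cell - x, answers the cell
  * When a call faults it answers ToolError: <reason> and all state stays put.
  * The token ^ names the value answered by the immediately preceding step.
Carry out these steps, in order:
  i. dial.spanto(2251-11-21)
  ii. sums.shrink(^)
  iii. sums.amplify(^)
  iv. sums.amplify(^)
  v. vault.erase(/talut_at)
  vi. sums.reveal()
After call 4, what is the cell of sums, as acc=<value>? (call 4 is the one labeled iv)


Answer: acc=24098215696

Derivation:
// 1. dial.spanto(d='2251-11-21') : 394
// 2. sums.shrink(x='^') : -394
// 3. sums.amplify(x='^') : 155236
// 4. sums.amplify(x='^') : 24098215696
// 5. vault.erase(p='/talut_at') : ok
// 6. sums.reveal() : 24098215696


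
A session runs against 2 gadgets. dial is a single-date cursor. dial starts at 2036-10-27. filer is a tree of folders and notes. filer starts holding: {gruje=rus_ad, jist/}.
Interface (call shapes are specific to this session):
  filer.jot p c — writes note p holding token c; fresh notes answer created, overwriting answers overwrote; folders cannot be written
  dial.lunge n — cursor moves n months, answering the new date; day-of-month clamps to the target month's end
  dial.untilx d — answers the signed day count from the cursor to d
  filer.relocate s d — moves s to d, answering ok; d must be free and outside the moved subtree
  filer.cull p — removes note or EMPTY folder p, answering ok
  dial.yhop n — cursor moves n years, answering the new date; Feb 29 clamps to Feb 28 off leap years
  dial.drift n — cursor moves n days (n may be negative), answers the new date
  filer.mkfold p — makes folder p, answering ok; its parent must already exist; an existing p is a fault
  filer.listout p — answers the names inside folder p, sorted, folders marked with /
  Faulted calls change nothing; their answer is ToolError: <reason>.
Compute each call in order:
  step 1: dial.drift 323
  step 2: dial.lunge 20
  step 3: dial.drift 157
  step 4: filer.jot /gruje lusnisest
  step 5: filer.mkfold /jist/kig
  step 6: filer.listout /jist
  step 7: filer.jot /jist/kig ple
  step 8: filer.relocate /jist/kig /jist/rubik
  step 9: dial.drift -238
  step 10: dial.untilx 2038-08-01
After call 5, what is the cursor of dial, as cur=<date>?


Answer: cur=2039-10-19

Derivation:
Invoking drift using n=323, giving 2037-09-15.
I run lunge using n=20, giving 2039-05-15.
I try drift using n=157, and get 2039-10-19.
I call jot using p=/gruje, c=lusnisest, and observe overwrote.
I call mkfold using p=/jist/kig, and get ok.
Next I call listout using p=/jist, yielding [kig/].
Next I call jot using p=/jist/kig, c=ple, which returns ToolError: is a directory.
Then relocate using s=/jist/kig, d=/jist/rubik: ok.
I run drift using n=-238, and observe 2039-02-23.
Then untilx using d=2038-08-01, which returns -206.


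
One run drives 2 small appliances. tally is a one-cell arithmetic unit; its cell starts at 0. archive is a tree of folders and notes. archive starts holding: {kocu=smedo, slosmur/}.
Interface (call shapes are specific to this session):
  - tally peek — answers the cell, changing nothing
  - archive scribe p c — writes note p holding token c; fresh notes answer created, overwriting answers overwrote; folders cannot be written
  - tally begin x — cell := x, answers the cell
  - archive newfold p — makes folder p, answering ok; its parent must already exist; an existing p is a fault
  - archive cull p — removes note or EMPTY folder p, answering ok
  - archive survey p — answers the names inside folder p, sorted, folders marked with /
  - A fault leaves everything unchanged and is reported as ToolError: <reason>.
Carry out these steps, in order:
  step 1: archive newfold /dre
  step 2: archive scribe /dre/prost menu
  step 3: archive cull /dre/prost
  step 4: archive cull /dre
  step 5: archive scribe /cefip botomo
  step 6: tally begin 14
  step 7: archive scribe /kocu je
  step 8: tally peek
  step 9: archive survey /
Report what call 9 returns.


==> archive newfold(p=/dre)
<== ok
==> archive scribe(p=/dre/prost, c=menu)
<== created
==> archive cull(p=/dre/prost)
<== ok
==> archive cull(p=/dre)
<== ok
==> archive scribe(p=/cefip, c=botomo)
<== created
==> tally begin(x=14)
<== 14
==> archive scribe(p=/kocu, c=je)
<== overwrote
==> tally peek()
<== 14
==> archive survey(p=/)
<== [cefip, kocu, slosmur/]

Answer: [cefip, kocu, slosmur/]


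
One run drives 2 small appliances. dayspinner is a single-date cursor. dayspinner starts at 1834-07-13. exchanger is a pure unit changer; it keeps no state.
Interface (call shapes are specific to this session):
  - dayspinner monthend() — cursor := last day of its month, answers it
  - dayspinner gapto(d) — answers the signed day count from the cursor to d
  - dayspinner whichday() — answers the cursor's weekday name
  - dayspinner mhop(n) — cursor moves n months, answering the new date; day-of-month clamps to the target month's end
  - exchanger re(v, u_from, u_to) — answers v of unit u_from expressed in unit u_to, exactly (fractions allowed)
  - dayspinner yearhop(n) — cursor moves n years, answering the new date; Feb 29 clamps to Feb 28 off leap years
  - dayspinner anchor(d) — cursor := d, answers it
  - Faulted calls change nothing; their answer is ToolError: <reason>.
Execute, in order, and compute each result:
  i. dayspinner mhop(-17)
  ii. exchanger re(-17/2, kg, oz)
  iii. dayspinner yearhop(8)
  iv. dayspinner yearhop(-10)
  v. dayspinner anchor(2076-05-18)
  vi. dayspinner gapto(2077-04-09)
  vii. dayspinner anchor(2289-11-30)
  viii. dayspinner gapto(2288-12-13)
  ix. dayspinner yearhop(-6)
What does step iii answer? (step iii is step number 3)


>>> dayspinner mhop n=-17
  1833-02-13
>>> exchanger re v=-17/2 u_from=kg u_to=oz
  -13600000000/45359237
>>> dayspinner yearhop n=8
  1841-02-13
>>> dayspinner yearhop n=-10
  1831-02-13
>>> dayspinner anchor d=2076-05-18
  2076-05-18
>>> dayspinner gapto d=2077-04-09
  326
>>> dayspinner anchor d=2289-11-30
  2289-11-30
>>> dayspinner gapto d=2288-12-13
  -352
>>> dayspinner yearhop n=-6
  2283-11-30

Answer: 1841-02-13


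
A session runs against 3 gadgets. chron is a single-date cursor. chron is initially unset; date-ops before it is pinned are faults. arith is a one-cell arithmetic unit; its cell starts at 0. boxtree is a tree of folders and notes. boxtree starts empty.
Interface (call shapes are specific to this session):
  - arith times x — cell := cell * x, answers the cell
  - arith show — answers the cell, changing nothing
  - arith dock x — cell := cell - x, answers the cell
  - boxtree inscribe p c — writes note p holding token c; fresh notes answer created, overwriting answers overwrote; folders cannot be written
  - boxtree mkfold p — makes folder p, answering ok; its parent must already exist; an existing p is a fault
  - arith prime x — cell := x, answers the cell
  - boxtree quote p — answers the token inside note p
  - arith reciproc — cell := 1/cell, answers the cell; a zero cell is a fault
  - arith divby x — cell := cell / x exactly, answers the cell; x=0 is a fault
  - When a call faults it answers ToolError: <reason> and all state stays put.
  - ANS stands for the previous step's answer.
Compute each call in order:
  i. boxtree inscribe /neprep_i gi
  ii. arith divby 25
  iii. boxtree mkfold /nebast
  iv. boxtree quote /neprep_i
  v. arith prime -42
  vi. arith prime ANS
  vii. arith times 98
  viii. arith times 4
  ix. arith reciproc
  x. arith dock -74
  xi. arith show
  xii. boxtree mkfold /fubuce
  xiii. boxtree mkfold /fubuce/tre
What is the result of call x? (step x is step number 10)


$ boxtree inscribe p: /neprep_i c: gi
[out] created
$ arith divby x: 25
[out] 0
$ boxtree mkfold p: /nebast
[out] ok
$ boxtree quote p: /neprep_i
[out] gi
$ arith prime x: -42
[out] -42
$ arith prime x: ANS
[out] -42
$ arith times x: 98
[out] -4116
$ arith times x: 4
[out] -16464
$ arith reciproc
[out] -1/16464
$ arith dock x: -74
[out] 1218335/16464
$ arith show
[out] 1218335/16464
$ boxtree mkfold p: /fubuce
[out] ok
$ boxtree mkfold p: /fubuce/tre
[out] ok

Answer: 1218335/16464


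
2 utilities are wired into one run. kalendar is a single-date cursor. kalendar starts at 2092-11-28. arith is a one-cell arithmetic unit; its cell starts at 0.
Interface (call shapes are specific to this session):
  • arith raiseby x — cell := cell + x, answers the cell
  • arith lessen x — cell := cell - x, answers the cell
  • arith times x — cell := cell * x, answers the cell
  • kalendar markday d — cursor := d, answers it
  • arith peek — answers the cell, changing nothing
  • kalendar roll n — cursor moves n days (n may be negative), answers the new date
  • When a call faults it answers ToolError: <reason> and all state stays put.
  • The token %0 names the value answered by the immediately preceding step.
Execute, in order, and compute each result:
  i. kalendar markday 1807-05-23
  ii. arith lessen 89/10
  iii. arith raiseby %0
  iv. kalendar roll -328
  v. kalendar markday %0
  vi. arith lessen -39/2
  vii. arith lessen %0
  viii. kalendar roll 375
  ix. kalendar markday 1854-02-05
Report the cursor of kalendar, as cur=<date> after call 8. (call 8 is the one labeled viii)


Answer: cur=1807-07-09

Derivation:
Now I run kalendar markday with 1807-05-23: 1807-05-23.
Calling arith lessen with 89/10, — result: -89/10.
Invoking arith raiseby with %0, and see -89/5.
Now I run kalendar roll with -328, and see 1806-06-29.
I invoke kalendar markday with %0, and see 1806-06-29.
I use arith lessen with -39/2, — result: 17/10.
Next I call arith lessen with %0, → 0.
Now I run kalendar roll with 375, and get 1807-07-09.
I use kalendar markday with 1854-02-05, → 1854-02-05.
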